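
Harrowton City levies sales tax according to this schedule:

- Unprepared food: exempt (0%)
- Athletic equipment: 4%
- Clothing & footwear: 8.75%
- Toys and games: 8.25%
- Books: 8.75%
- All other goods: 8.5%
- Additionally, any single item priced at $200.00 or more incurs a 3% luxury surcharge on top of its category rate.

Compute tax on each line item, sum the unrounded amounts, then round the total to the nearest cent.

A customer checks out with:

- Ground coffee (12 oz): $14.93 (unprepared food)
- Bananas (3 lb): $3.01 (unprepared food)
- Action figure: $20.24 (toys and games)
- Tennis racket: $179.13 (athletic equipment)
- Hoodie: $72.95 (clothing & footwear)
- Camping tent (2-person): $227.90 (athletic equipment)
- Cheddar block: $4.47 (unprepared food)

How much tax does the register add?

$31.17

Ground coffee (12 oz) $14.93: unprepared food → 0% → $0.00
Bananas (3 lb) $3.01: unprepared food → 0% → $0.00
Action figure $20.24: toys and games → 8.25% → $1.6698
Tennis racket $179.13: athletic equipment → 4% → $7.1652
Hoodie $72.95: clothing & footwear → 8.75% → $6.383125
Camping tent (2-person) $227.90: athletic equipment → 4% + 3% surcharge = 7% → $15.953
Cheddar block $4.47: unprepared food → 0% → $0.00
Unrounded tax sum = $31.171125 → $31.17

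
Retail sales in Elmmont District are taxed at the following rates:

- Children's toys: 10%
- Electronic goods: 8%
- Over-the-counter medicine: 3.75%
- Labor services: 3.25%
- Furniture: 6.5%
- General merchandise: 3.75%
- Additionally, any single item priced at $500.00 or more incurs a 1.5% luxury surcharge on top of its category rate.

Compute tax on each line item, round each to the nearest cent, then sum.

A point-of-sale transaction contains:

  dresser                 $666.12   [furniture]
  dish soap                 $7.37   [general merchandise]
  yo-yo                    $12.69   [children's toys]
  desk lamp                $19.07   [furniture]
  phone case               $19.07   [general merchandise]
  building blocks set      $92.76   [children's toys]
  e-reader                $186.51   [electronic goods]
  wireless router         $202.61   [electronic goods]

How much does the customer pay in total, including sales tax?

$1303.41

Dresser $666.12: furniture → 6.5% + 1.5% surcharge = 8% → $53.29
Dish soap $7.37: general merchandise → 3.75% → $0.28
Yo-yo $12.69: children's toys → 10% → $1.27
Desk lamp $19.07: furniture → 6.5% → $1.24
Phone case $19.07: general merchandise → 3.75% → $0.72
Building blocks set $92.76: children's toys → 10% → $9.28
E-reader $186.51: electronic goods → 8% → $14.92
Wireless router $202.61: electronic goods → 8% → $16.21
Subtotal = $1206.20; tax = $97.21; total due = $1303.41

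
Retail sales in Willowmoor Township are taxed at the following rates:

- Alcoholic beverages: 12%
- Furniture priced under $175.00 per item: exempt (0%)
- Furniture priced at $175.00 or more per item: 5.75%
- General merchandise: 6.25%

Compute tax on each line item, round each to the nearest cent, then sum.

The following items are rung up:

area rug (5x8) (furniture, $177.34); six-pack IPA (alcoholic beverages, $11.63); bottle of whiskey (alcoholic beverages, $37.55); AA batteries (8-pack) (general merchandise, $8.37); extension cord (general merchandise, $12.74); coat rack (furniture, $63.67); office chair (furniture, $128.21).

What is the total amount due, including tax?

Area rug (5x8) $177.34: furniture, $175.00 or more → 5.75% → $10.20
Six-pack IPA $11.63: alcoholic beverages → 12% → $1.40
Bottle of whiskey $37.55: alcoholic beverages → 12% → $4.51
AA batteries (8-pack) $8.37: general merchandise → 6.25% → $0.52
Extension cord $12.74: general merchandise → 6.25% → $0.80
Coat rack $63.67: furniture, under $175.00 → 0% → $0.00
Office chair $128.21: furniture, under $175.00 → 0% → $0.00
Subtotal = $439.51; tax = $17.43; total due = $456.94

$456.94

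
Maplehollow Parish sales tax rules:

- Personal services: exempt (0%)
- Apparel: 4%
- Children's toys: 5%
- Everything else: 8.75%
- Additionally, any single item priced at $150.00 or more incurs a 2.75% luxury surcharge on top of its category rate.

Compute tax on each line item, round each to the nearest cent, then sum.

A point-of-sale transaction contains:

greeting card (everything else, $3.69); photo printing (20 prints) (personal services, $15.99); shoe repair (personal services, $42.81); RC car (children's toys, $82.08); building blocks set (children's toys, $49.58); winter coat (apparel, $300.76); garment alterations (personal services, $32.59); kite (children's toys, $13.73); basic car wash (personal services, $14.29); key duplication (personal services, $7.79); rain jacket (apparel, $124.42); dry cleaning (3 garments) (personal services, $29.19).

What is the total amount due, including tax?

$749.79

Greeting card $3.69: everything else → 8.75% → $0.32
Photo printing (20 prints) $15.99: personal services → 0% → $0.00
Shoe repair $42.81: personal services → 0% → $0.00
RC car $82.08: children's toys → 5% → $4.10
Building blocks set $49.58: children's toys → 5% → $2.48
Winter coat $300.76: apparel → 4% + 2.75% surcharge = 6.75% → $20.30
Garment alterations $32.59: personal services → 0% → $0.00
Kite $13.73: children's toys → 5% → $0.69
Basic car wash $14.29: personal services → 0% → $0.00
Key duplication $7.79: personal services → 0% → $0.00
Rain jacket $124.42: apparel → 4% → $4.98
Dry cleaning (3 garments) $29.19: personal services → 0% → $0.00
Subtotal = $716.92; tax = $32.87; total due = $749.79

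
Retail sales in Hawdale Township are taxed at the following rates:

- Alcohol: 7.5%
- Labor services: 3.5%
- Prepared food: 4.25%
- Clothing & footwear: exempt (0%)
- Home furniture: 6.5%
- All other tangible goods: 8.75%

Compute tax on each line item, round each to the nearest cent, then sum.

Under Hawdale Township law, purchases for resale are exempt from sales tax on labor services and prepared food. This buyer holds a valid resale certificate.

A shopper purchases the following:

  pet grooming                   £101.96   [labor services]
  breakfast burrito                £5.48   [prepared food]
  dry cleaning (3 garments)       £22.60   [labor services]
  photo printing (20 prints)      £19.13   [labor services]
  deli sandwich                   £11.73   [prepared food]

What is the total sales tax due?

Pet grooming £101.96: labor services, buyer-exempt → 0% → £0.00
Breakfast burrito £5.48: prepared food, buyer-exempt → 0% → £0.00
Dry cleaning (3 garments) £22.60: labor services, buyer-exempt → 0% → £0.00
Photo printing (20 prints) £19.13: labor services, buyer-exempt → 0% → £0.00
Deli sandwich £11.73: prepared food, buyer-exempt → 0% → £0.00
Total tax = £0.00

£0.00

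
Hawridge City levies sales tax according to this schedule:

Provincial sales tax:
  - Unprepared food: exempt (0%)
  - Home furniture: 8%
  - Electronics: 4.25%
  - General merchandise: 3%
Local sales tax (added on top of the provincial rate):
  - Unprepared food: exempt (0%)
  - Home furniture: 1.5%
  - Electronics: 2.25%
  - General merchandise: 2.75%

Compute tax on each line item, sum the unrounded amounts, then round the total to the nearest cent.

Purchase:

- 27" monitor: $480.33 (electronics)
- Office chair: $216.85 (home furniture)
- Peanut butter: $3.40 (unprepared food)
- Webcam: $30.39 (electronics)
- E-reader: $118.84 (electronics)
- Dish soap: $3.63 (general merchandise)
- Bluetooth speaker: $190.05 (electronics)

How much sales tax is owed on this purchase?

$74.08

27" monitor $480.33: electronics → 4.25% + 2.25% local = 6.5% → $31.22145
Office chair $216.85: home furniture → 8% + 1.5% local = 9.5% → $20.60075
Peanut butter $3.40: unprepared food → 0% + 0% local = 0% → $0.00
Webcam $30.39: electronics → 4.25% + 2.25% local = 6.5% → $1.97535
E-reader $118.84: electronics → 4.25% + 2.25% local = 6.5% → $7.7246
Dish soap $3.63: general merchandise → 3% + 2.75% local = 5.75% → $0.208725
Bluetooth speaker $190.05: electronics → 4.25% + 2.25% local = 6.5% → $12.35325
Unrounded tax sum = $74.084125 → $74.08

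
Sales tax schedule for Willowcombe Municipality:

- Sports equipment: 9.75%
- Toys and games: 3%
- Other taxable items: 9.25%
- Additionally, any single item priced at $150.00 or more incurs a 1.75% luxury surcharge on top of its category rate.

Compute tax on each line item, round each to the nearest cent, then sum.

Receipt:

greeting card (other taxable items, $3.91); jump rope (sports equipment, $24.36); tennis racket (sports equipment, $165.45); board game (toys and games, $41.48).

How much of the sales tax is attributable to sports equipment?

Jump rope $24.36: sports equipment → 9.75% → $2.38
Tennis racket $165.45: sports equipment → 9.75% + 1.75% surcharge = 11.5% → $19.03
Tax on sports equipment = $2.38 + $19.03 = $21.41

$21.41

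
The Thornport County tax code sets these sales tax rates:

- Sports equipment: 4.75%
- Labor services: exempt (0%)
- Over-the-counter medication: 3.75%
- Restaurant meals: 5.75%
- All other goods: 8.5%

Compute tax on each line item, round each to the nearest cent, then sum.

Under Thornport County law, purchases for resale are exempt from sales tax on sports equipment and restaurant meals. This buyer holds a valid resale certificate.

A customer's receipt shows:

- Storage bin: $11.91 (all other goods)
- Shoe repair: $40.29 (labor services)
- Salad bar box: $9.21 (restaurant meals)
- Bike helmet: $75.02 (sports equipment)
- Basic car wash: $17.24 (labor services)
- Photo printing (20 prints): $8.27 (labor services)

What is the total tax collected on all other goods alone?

Storage bin $11.91: all other goods → 8.5% → $1.01
Tax on all other goods = $1.01

$1.01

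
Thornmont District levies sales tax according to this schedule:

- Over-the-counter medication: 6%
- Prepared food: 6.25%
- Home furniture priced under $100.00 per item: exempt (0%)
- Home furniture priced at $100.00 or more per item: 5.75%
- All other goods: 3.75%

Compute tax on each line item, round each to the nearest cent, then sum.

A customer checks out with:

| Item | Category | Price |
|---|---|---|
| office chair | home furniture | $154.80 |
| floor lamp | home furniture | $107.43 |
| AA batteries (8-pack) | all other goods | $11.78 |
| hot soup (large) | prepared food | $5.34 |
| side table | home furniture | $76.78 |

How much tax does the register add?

Office chair $154.80: home furniture, $100.00 or more → 5.75% → $8.90
Floor lamp $107.43: home furniture, $100.00 or more → 5.75% → $6.18
AA batteries (8-pack) $11.78: all other goods → 3.75% → $0.44
Hot soup (large) $5.34: prepared food → 6.25% → $0.33
Side table $76.78: home furniture, under $100.00 → 0% → $0.00
Total tax = $8.90 + $6.18 + $0.44 + $0.33 = $15.85

$15.85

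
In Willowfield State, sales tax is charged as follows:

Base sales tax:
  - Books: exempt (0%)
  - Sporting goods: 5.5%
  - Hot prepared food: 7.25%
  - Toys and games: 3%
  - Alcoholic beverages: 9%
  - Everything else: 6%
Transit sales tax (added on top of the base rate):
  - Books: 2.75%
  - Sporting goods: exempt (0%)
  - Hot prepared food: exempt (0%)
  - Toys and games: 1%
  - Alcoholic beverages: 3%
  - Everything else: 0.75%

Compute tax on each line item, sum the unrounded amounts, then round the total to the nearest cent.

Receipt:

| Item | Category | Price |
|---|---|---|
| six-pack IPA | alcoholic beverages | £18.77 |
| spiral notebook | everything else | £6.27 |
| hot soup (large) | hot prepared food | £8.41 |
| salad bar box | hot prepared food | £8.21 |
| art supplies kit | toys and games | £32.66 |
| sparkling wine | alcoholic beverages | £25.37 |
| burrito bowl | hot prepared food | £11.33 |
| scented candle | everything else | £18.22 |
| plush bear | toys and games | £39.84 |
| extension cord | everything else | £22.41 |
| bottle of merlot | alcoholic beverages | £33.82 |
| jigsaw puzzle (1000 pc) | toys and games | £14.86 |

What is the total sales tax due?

£18.04

Six-pack IPA £18.77: alcoholic beverages → 9% + 3% transit = 12% → £2.2524
Spiral notebook £6.27: everything else → 6% + 0.75% transit = 6.75% → £0.423225
Hot soup (large) £8.41: hot prepared food → 7.25% + 0% transit = 7.25% → £0.609725
Salad bar box £8.21: hot prepared food → 7.25% + 0% transit = 7.25% → £0.595225
Art supplies kit £32.66: toys and games → 3% + 1% transit = 4% → £1.3064
Sparkling wine £25.37: alcoholic beverages → 9% + 3% transit = 12% → £3.0444
Burrito bowl £11.33: hot prepared food → 7.25% + 0% transit = 7.25% → £0.821425
Scented candle £18.22: everything else → 6% + 0.75% transit = 6.75% → £1.22985
Plush bear £39.84: toys and games → 3% + 1% transit = 4% → £1.5936
Extension cord £22.41: everything else → 6% + 0.75% transit = 6.75% → £1.512675
Bottle of merlot £33.82: alcoholic beverages → 9% + 3% transit = 12% → £4.0584
Jigsaw puzzle (1000 pc) £14.86: toys and games → 3% + 1% transit = 4% → £0.5944
Unrounded tax sum = £18.041725 → £18.04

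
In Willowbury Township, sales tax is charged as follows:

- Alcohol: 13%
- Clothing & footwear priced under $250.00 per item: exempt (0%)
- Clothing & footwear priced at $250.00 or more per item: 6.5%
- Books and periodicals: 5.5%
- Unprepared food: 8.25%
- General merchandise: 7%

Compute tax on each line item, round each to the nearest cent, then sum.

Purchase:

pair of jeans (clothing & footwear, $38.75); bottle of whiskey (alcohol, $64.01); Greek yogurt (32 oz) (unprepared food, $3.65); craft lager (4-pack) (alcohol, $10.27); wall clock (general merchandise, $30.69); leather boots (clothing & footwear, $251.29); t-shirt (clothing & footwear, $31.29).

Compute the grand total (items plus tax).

Pair of jeans $38.75: clothing & footwear, under $250.00 → 0% → $0.00
Bottle of whiskey $64.01: alcohol → 13% → $8.32
Greek yogurt (32 oz) $3.65: unprepared food → 8.25% → $0.30
Craft lager (4-pack) $10.27: alcohol → 13% → $1.34
Wall clock $30.69: general merchandise → 7% → $2.15
Leather boots $251.29: clothing & footwear, $250.00 or more → 6.5% → $16.33
T-shirt $31.29: clothing & footwear, under $250.00 → 0% → $0.00
Subtotal = $429.95; tax = $28.44; total due = $458.39

$458.39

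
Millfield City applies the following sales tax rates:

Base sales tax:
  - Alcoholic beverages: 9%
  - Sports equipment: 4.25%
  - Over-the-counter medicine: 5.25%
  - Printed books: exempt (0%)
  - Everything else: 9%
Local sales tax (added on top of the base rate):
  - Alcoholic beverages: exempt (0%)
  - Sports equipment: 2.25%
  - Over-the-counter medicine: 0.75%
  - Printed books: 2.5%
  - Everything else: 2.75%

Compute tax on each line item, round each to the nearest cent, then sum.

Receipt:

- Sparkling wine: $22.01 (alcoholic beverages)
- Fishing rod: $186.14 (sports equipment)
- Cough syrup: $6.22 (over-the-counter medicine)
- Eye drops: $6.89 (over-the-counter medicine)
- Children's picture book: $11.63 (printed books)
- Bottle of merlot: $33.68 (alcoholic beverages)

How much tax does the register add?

$18.18

Sparkling wine $22.01: alcoholic beverages → 9% + 0% local = 9% → $1.98
Fishing rod $186.14: sports equipment → 4.25% + 2.25% local = 6.5% → $12.10
Cough syrup $6.22: over-the-counter medicine → 5.25% + 0.75% local = 6% → $0.37
Eye drops $6.89: over-the-counter medicine → 5.25% + 0.75% local = 6% → $0.41
Children's picture book $11.63: printed books → 0% + 2.5% local = 2.5% → $0.29
Bottle of merlot $33.68: alcoholic beverages → 9% + 0% local = 9% → $3.03
Total tax = $1.98 + $12.10 + $0.37 + $0.41 + $0.29 + $3.03 = $18.18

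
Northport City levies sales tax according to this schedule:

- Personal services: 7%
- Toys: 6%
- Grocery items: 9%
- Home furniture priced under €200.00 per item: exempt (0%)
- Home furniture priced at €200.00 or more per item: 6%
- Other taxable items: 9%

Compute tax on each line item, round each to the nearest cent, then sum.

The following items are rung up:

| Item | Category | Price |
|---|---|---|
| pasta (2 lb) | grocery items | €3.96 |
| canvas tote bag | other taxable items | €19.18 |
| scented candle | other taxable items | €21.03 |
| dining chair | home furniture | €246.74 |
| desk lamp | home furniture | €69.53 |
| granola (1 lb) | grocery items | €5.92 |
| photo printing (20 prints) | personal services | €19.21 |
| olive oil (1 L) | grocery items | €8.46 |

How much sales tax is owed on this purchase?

€21.41

Pasta (2 lb) €3.96: grocery items → 9% → €0.36
Canvas tote bag €19.18: other taxable items → 9% → €1.73
Scented candle €21.03: other taxable items → 9% → €1.89
Dining chair €246.74: home furniture, €200.00 or more → 6% → €14.80
Desk lamp €69.53: home furniture, under €200.00 → 0% → €0.00
Granola (1 lb) €5.92: grocery items → 9% → €0.53
Photo printing (20 prints) €19.21: personal services → 7% → €1.34
Olive oil (1 L) €8.46: grocery items → 9% → €0.76
Total tax = €0.36 + €1.73 + €1.89 + €14.80 + €0.53 + €1.34 + €0.76 = €21.41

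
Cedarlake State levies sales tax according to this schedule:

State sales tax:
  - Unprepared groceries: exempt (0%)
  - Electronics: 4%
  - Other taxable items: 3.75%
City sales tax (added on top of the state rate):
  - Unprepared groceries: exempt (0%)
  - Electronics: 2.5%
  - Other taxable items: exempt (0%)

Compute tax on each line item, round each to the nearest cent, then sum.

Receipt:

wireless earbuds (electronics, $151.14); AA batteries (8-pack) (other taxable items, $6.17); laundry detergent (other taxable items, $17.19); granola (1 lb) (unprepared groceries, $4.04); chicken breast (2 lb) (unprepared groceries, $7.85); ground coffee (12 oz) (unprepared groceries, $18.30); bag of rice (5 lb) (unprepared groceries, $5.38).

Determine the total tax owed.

Wireless earbuds $151.14: electronics → 4% + 2.5% city = 6.5% → $9.82
AA batteries (8-pack) $6.17: other taxable items → 3.75% + 0% city = 3.75% → $0.23
Laundry detergent $17.19: other taxable items → 3.75% + 0% city = 3.75% → $0.64
Granola (1 lb) $4.04: unprepared groceries → 0% + 0% city = 0% → $0.00
Chicken breast (2 lb) $7.85: unprepared groceries → 0% + 0% city = 0% → $0.00
Ground coffee (12 oz) $18.30: unprepared groceries → 0% + 0% city = 0% → $0.00
Bag of rice (5 lb) $5.38: unprepared groceries → 0% + 0% city = 0% → $0.00
Total tax = $9.82 + $0.23 + $0.64 = $10.69

$10.69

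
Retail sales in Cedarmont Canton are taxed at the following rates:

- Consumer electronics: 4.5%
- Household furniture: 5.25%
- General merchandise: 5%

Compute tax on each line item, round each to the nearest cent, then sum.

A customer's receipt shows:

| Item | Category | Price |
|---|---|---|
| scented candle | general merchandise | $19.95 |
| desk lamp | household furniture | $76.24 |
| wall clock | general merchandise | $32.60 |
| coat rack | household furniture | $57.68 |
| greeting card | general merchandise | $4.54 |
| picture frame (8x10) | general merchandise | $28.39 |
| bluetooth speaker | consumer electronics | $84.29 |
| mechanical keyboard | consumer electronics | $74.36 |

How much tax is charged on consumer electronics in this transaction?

$7.14

Bluetooth speaker $84.29: consumer electronics → 4.5% → $3.79
Mechanical keyboard $74.36: consumer electronics → 4.5% → $3.35
Tax on consumer electronics = $3.79 + $3.35 = $7.14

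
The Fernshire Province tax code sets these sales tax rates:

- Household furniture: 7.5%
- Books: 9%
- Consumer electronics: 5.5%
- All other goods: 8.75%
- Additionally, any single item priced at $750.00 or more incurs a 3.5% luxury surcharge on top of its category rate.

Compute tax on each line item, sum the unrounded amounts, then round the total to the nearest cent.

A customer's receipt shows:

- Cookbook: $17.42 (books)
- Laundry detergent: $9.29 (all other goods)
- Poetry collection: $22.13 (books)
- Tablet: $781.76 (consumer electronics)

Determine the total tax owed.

$74.73

Cookbook $17.42: books → 9% → $1.5678
Laundry detergent $9.29: all other goods → 8.75% → $0.812875
Poetry collection $22.13: books → 9% → $1.9917
Tablet $781.76: consumer electronics → 5.5% + 3.5% surcharge = 9% → $70.3584
Unrounded tax sum = $74.730775 → $74.73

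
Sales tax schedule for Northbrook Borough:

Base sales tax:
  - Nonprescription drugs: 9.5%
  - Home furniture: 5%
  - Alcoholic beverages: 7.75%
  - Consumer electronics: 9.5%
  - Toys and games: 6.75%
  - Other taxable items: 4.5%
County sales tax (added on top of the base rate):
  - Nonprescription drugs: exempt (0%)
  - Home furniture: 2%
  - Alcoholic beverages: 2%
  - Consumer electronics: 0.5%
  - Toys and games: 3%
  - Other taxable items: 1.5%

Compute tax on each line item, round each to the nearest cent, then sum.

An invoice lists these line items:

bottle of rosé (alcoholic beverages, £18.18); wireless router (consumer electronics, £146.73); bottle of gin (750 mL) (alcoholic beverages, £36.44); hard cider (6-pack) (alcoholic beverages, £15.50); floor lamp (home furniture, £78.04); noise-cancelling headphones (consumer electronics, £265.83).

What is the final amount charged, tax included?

£614.26

Bottle of rosé £18.18: alcoholic beverages → 7.75% + 2% county = 9.75% → £1.77
Wireless router £146.73: consumer electronics → 9.5% + 0.5% county = 10% → £14.67
Bottle of gin (750 mL) £36.44: alcoholic beverages → 7.75% + 2% county = 9.75% → £3.55
Hard cider (6-pack) £15.50: alcoholic beverages → 7.75% + 2% county = 9.75% → £1.51
Floor lamp £78.04: home furniture → 5% + 2% county = 7% → £5.46
Noise-cancelling headphones £265.83: consumer electronics → 9.5% + 0.5% county = 10% → £26.58
Subtotal = £560.72; tax = £53.54; total due = £614.26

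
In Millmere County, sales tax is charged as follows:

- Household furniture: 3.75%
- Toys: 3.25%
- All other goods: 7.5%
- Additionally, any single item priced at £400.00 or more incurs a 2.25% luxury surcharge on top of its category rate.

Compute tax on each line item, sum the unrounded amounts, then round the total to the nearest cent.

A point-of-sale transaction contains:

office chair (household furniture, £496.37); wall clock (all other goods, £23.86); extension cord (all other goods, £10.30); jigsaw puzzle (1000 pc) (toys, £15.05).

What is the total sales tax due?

£32.83

Office chair £496.37: household furniture → 3.75% + 2.25% surcharge = 6% → £29.7822
Wall clock £23.86: all other goods → 7.5% → £1.7895
Extension cord £10.30: all other goods → 7.5% → £0.7725
Jigsaw puzzle (1000 pc) £15.05: toys → 3.25% → £0.489125
Unrounded tax sum = £32.833325 → £32.83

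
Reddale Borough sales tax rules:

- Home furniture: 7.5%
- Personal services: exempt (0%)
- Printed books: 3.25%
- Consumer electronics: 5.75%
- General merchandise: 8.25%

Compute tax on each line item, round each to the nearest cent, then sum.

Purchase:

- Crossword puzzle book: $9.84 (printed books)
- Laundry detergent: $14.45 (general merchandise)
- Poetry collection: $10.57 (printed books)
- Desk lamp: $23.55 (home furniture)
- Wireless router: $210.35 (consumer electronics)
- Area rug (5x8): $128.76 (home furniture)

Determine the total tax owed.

$25.38

Crossword puzzle book $9.84: printed books → 3.25% → $0.32
Laundry detergent $14.45: general merchandise → 8.25% → $1.19
Poetry collection $10.57: printed books → 3.25% → $0.34
Desk lamp $23.55: home furniture → 7.5% → $1.77
Wireless router $210.35: consumer electronics → 5.75% → $12.10
Area rug (5x8) $128.76: home furniture → 7.5% → $9.66
Total tax = $0.32 + $1.19 + $0.34 + $1.77 + $12.10 + $9.66 = $25.38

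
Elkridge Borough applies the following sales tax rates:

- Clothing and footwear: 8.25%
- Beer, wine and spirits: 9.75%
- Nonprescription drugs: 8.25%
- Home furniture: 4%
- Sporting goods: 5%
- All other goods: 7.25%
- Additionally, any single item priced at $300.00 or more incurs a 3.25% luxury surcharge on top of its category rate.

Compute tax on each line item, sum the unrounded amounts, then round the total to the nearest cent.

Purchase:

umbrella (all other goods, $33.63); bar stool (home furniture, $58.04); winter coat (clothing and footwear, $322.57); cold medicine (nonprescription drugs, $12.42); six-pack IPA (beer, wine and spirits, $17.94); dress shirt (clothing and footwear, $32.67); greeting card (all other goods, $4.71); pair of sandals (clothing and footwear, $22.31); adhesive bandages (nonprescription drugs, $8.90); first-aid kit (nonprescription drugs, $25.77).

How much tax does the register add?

$52.37

Umbrella $33.63: all other goods → 7.25% → $2.438175
Bar stool $58.04: home furniture → 4% → $2.3216
Winter coat $322.57: clothing and footwear → 8.25% + 3.25% surcharge = 11.5% → $37.09555
Cold medicine $12.42: nonprescription drugs → 8.25% → $1.02465
Six-pack IPA $17.94: beer, wine and spirits → 9.75% → $1.74915
Dress shirt $32.67: clothing and footwear → 8.25% → $2.695275
Greeting card $4.71: all other goods → 7.25% → $0.341475
Pair of sandals $22.31: clothing and footwear → 8.25% → $1.840575
Adhesive bandages $8.90: nonprescription drugs → 8.25% → $0.73425
First-aid kit $25.77: nonprescription drugs → 8.25% → $2.126025
Unrounded tax sum = $52.366725 → $52.37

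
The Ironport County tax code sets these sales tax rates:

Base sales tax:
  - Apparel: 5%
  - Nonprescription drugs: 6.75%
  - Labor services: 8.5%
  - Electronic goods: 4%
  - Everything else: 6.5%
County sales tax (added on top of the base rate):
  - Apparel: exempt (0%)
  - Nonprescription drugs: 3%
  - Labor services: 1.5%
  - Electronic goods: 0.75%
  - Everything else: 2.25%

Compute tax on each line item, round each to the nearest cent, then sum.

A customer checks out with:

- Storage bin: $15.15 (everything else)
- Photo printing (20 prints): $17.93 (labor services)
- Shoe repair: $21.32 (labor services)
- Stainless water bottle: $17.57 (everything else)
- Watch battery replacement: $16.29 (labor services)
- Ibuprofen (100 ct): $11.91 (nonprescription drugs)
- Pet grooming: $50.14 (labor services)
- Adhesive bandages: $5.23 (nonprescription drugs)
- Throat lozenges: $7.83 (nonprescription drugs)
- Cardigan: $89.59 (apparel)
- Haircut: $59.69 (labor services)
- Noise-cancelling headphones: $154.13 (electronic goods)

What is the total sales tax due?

$33.63

Storage bin $15.15: everything else → 6.5% + 2.25% county = 8.75% → $1.33
Photo printing (20 prints) $17.93: labor services → 8.5% + 1.5% county = 10% → $1.79
Shoe repair $21.32: labor services → 8.5% + 1.5% county = 10% → $2.13
Stainless water bottle $17.57: everything else → 6.5% + 2.25% county = 8.75% → $1.54
Watch battery replacement $16.29: labor services → 8.5% + 1.5% county = 10% → $1.63
Ibuprofen (100 ct) $11.91: nonprescription drugs → 6.75% + 3% county = 9.75% → $1.16
Pet grooming $50.14: labor services → 8.5% + 1.5% county = 10% → $5.01
Adhesive bandages $5.23: nonprescription drugs → 6.75% + 3% county = 9.75% → $0.51
Throat lozenges $7.83: nonprescription drugs → 6.75% + 3% county = 9.75% → $0.76
Cardigan $89.59: apparel → 5% + 0% county = 5% → $4.48
Haircut $59.69: labor services → 8.5% + 1.5% county = 10% → $5.97
Noise-cancelling headphones $154.13: electronic goods → 4% + 0.75% county = 4.75% → $7.32
Total tax = $1.33 + $1.79 + $2.13 + $1.54 + $1.63 + $1.16 + $5.01 + $0.51 + $0.76 + $4.48 + $5.97 + $7.32 = $33.63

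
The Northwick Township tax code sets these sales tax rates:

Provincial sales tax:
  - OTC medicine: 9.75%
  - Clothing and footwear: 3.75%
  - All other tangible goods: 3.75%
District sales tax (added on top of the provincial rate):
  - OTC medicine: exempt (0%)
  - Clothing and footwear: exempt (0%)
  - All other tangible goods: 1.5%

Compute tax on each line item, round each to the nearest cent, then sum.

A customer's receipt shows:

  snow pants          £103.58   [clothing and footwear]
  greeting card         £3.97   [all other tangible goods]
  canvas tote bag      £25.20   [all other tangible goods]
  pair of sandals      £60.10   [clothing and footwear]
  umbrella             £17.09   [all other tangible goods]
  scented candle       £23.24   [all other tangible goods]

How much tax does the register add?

£9.78

Snow pants £103.58: clothing and footwear → 3.75% + 0% district = 3.75% → £3.88
Greeting card £3.97: all other tangible goods → 3.75% + 1.5% district = 5.25% → £0.21
Canvas tote bag £25.20: all other tangible goods → 3.75% + 1.5% district = 5.25% → £1.32
Pair of sandals £60.10: clothing and footwear → 3.75% + 0% district = 3.75% → £2.25
Umbrella £17.09: all other tangible goods → 3.75% + 1.5% district = 5.25% → £0.90
Scented candle £23.24: all other tangible goods → 3.75% + 1.5% district = 5.25% → £1.22
Total tax = £3.88 + £0.21 + £1.32 + £2.25 + £0.90 + £1.22 = £9.78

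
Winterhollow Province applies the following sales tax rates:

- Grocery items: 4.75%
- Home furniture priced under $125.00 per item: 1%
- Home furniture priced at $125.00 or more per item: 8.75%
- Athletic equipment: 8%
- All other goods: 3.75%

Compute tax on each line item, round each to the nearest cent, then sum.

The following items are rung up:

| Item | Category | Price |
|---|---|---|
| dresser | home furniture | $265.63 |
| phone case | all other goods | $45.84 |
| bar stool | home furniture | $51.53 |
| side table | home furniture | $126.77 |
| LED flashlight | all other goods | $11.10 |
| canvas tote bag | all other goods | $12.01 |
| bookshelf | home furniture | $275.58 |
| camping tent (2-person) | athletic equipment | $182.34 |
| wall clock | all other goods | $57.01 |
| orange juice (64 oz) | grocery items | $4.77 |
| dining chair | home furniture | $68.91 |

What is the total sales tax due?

$79.20

Dresser $265.63: home furniture, $125.00 or more → 8.75% → $23.24
Phone case $45.84: all other goods → 3.75% → $1.72
Bar stool $51.53: home furniture, under $125.00 → 1% → $0.52
Side table $126.77: home furniture, $125.00 or more → 8.75% → $11.09
LED flashlight $11.10: all other goods → 3.75% → $0.42
Canvas tote bag $12.01: all other goods → 3.75% → $0.45
Bookshelf $275.58: home furniture, $125.00 or more → 8.75% → $24.11
Camping tent (2-person) $182.34: athletic equipment → 8% → $14.59
Wall clock $57.01: all other goods → 3.75% → $2.14
Orange juice (64 oz) $4.77: grocery items → 4.75% → $0.23
Dining chair $68.91: home furniture, under $125.00 → 1% → $0.69
Total tax = $23.24 + $1.72 + $0.52 + $11.09 + $0.42 + $0.45 + $24.11 + $14.59 + $2.14 + $0.23 + $0.69 = $79.20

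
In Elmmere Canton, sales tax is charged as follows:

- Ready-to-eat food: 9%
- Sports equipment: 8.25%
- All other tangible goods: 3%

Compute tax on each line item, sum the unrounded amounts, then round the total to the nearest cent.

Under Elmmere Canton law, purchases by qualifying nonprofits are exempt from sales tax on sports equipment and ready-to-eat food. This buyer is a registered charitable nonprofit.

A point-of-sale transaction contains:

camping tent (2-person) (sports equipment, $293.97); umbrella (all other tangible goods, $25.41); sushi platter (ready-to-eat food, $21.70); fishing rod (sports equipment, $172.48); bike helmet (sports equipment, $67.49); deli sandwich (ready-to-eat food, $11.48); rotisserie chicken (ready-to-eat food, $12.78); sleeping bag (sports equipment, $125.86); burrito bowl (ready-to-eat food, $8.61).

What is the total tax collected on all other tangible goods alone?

$0.76

Umbrella $25.41: all other tangible goods → 3% → $0.7623
Tax on all other tangible goods: unrounded sum = $0.7623 → $0.76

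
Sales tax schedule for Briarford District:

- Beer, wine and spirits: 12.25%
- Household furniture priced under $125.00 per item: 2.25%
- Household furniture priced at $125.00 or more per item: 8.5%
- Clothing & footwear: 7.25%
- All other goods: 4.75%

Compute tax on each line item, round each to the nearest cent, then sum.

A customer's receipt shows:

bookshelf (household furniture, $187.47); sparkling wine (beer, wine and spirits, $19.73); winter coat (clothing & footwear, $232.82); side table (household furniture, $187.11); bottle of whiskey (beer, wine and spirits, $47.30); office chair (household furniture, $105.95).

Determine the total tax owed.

Bookshelf $187.47: household furniture, $125.00 or more → 8.5% → $15.93
Sparkling wine $19.73: beer, wine and spirits → 12.25% → $2.42
Winter coat $232.82: clothing & footwear → 7.25% → $16.88
Side table $187.11: household furniture, $125.00 or more → 8.5% → $15.90
Bottle of whiskey $47.30: beer, wine and spirits → 12.25% → $5.79
Office chair $105.95: household furniture, under $125.00 → 2.25% → $2.38
Total tax = $15.93 + $2.42 + $16.88 + $15.90 + $5.79 + $2.38 = $59.30

$59.30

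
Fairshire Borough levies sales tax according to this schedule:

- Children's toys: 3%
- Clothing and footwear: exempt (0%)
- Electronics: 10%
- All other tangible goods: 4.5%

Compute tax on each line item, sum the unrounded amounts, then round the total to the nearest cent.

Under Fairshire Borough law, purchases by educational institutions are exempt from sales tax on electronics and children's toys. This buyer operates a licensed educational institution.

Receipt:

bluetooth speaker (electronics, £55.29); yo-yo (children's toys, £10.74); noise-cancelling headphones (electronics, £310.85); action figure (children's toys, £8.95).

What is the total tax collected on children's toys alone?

£0.00

Yo-yo £10.74: children's toys, buyer-exempt → 0% → £0.00
Action figure £8.95: children's toys, buyer-exempt → 0% → £0.00
Tax on children's toys: unrounded sum = £0.00 → £0.00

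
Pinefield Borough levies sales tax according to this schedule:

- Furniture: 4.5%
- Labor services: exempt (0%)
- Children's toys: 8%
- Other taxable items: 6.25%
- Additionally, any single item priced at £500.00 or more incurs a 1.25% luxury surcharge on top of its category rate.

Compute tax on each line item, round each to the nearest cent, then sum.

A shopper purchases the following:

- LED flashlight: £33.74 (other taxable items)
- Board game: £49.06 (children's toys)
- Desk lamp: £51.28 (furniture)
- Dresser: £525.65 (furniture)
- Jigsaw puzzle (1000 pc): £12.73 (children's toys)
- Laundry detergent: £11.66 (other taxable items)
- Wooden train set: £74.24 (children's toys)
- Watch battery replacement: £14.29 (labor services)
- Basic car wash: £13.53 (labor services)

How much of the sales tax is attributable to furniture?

Desk lamp £51.28: furniture → 4.5% → £2.31
Dresser £525.65: furniture → 4.5% + 1.25% surcharge = 5.75% → £30.22
Tax on furniture = £2.31 + £30.22 = £32.53

£32.53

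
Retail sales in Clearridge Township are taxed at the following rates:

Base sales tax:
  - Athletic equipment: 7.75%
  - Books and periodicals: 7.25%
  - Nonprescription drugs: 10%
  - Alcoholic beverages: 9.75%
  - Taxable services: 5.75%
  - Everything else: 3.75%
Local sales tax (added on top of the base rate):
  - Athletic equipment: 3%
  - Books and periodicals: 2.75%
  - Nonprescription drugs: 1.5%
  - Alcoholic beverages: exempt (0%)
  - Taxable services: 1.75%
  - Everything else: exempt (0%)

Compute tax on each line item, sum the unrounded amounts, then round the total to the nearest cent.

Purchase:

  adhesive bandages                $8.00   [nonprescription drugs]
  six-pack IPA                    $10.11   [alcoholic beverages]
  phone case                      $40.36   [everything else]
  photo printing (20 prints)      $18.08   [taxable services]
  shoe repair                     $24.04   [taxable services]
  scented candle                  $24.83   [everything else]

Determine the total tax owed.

Adhesive bandages $8.00: nonprescription drugs → 10% + 1.5% local = 11.5% → $0.92
Six-pack IPA $10.11: alcoholic beverages → 9.75% + 0% local = 9.75% → $0.985725
Phone case $40.36: everything else → 3.75% + 0% local = 3.75% → $1.5135
Photo printing (20 prints) $18.08: taxable services → 5.75% + 1.75% local = 7.5% → $1.356
Shoe repair $24.04: taxable services → 5.75% + 1.75% local = 7.5% → $1.803
Scented candle $24.83: everything else → 3.75% + 0% local = 3.75% → $0.931125
Unrounded tax sum = $7.50935 → $7.51

$7.51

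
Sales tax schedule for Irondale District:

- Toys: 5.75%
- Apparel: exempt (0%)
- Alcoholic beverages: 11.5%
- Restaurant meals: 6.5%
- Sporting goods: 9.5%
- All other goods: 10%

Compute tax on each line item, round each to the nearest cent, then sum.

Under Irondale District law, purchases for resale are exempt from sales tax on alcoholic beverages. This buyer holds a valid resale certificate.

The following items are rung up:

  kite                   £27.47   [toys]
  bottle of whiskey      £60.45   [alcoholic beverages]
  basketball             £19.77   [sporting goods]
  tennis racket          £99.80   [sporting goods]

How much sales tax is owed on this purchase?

£12.94

Kite £27.47: toys → 5.75% → £1.58
Bottle of whiskey £60.45: alcoholic beverages, buyer-exempt → 0% → £0.00
Basketball £19.77: sporting goods → 9.5% → £1.88
Tennis racket £99.80: sporting goods → 9.5% → £9.48
Total tax = £1.58 + £1.88 + £9.48 = £12.94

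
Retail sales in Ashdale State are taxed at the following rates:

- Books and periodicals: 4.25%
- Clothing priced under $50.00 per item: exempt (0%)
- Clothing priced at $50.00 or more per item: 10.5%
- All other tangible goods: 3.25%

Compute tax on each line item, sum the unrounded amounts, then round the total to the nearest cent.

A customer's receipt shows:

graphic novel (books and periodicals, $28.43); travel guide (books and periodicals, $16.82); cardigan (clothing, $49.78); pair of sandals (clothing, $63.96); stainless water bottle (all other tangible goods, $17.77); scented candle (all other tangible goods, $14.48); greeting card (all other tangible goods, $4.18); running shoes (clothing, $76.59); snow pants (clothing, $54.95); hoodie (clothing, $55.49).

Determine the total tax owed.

Graphic novel $28.43: books and periodicals → 4.25% → $1.208275
Travel guide $16.82: books and periodicals → 4.25% → $0.71485
Cardigan $49.78: clothing, under $50.00 → 0% → $0.00
Pair of sandals $63.96: clothing, $50.00 or more → 10.5% → $6.7158
Stainless water bottle $17.77: all other tangible goods → 3.25% → $0.577525
Scented candle $14.48: all other tangible goods → 3.25% → $0.4706
Greeting card $4.18: all other tangible goods → 3.25% → $0.13585
Running shoes $76.59: clothing, $50.00 or more → 10.5% → $8.04195
Snow pants $54.95: clothing, $50.00 or more → 10.5% → $5.76975
Hoodie $55.49: clothing, $50.00 or more → 10.5% → $5.82645
Unrounded tax sum = $29.46105 → $29.46

$29.46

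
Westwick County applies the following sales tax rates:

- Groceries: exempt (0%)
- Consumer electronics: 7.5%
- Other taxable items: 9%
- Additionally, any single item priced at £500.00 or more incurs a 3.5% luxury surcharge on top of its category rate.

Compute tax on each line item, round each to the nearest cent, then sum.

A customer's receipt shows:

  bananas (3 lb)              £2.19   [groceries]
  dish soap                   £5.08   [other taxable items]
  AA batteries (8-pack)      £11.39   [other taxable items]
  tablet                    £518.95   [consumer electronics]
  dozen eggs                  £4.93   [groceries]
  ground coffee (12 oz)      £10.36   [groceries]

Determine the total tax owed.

£58.57

Bananas (3 lb) £2.19: groceries → 0% → £0.00
Dish soap £5.08: other taxable items → 9% → £0.46
AA batteries (8-pack) £11.39: other taxable items → 9% → £1.03
Tablet £518.95: consumer electronics → 7.5% + 3.5% surcharge = 11% → £57.08
Dozen eggs £4.93: groceries → 0% → £0.00
Ground coffee (12 oz) £10.36: groceries → 0% → £0.00
Total tax = £0.46 + £1.03 + £57.08 = £58.57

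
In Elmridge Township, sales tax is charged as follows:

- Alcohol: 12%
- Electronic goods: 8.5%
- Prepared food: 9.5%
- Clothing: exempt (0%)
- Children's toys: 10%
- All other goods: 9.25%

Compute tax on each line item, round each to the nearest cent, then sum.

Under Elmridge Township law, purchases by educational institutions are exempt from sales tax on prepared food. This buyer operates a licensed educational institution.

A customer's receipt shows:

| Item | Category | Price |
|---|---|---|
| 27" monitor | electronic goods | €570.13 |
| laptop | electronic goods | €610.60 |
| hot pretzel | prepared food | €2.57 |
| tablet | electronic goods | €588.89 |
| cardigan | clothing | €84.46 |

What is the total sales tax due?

€150.42

27" monitor €570.13: electronic goods → 8.5% → €48.46
Laptop €610.60: electronic goods → 8.5% → €51.90
Hot pretzel €2.57: prepared food, buyer-exempt → 0% → €0.00
Tablet €588.89: electronic goods → 8.5% → €50.06
Cardigan €84.46: clothing → 0% → €0.00
Total tax = €48.46 + €51.90 + €50.06 = €150.42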